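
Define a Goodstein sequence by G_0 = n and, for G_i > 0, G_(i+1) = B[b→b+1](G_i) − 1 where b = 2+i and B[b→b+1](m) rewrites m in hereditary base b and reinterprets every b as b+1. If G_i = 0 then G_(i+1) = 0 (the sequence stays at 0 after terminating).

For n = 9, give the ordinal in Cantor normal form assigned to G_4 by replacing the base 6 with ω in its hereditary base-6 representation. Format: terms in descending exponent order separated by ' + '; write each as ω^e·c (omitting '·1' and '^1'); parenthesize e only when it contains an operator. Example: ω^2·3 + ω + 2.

G_0=9  [base 2] 2^(2 + 1) + 1  →[2↦3]→  3^(3 + 1) + 1 = 82  −1 ⇒ G_1=81
G_1=81  [base 3] 3^(3 + 1)  →[3↦4]→  4^(4 + 1) = 1024  −1 ⇒ G_2=1023
G_2=1023  [base 4] 3·4^4 + 3·4^3 + 3·4^2 + 3·4 + 3  →[4↦5]→  3·5^5 + 3·5^3 + 3·5^2 + 3·5 + 3 = 9843  −1 ⇒ G_3=9842
G_3=9842  [base 5] 3·5^5 + 3·5^3 + 3·5^2 + 3·5 + 2  →[5↦6]→  3·6^6 + 3·6^3 + 3·6^2 + 3·6 + 2 = 140744  −1 ⇒ G_4=140743
G_4=140743  [base 6] 3·6^6 + 3·6^3 + 3·6^2 + 3·6 + 1  →[6↦7]→  3·7^7 + 3·7^3 + 3·7^2 + 3·7 + 1 = 2471827  −1 ⇒ G_5=2471826

ω^ω·3 + ω^3·3 + ω^2·3 + ω·3 + 1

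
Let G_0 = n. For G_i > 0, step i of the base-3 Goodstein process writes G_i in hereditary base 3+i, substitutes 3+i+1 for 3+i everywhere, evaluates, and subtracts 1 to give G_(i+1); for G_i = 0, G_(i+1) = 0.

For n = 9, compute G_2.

[0] 9 ≡ 3^2 (base 3). Lift 4: 16. −1: 15.
[1] 15 ≡ 3·4 + 3 (base 4). Lift 5: 18. −1: 17.

17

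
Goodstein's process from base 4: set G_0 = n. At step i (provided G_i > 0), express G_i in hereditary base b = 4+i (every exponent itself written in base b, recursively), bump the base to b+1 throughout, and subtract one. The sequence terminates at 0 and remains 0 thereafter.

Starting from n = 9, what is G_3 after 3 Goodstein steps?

G_0=9  [base 4] 2·4 + 1  →[4↦5]→  2·5 + 1 = 11  −1 ⇒ G_1=10
G_1=10  [base 5] 2·5  →[5↦6]→  2·6 = 12  −1 ⇒ G_2=11
G_2=11  [base 6] 6 + 5  →[6↦7]→  7 + 5 = 12  −1 ⇒ G_3=11
G_3=11  [base 7] 7 + 4  →[7↦8]→  8 + 4 = 12  −1 ⇒ G_4=11

11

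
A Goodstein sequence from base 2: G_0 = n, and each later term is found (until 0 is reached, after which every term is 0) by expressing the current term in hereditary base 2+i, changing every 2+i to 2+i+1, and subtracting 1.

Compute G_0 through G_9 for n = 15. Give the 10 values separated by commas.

15, 111, 1283, 18752, 326593, 6588344, 150994943, 3524450280, 100077777775, 3138578427934

G_0=15  [base 2] 2^(2 + 1) + 2^2 + 2 + 1  →[2↦3]→  3^(3 + 1) + 3^3 + 3 + 1 = 112  −1 ⇒ G_1=111
G_1=111  [base 3] 3^(3 + 1) + 3^3 + 3  →[3↦4]→  4^(4 + 1) + 4^4 + 4 = 1284  −1 ⇒ G_2=1283
G_2=1283  [base 4] 4^(4 + 1) + 4^4 + 3  →[4↦5]→  5^(5 + 1) + 5^5 + 3 = 18753  −1 ⇒ G_3=18752
G_3=18752  [base 5] 5^(5 + 1) + 5^5 + 2  →[5↦6]→  6^(6 + 1) + 6^6 + 2 = 326594  −1 ⇒ G_4=326593
G_4=326593  [base 6] 6^(6 + 1) + 6^6 + 1  →[6↦7]→  7^(7 + 1) + 7^7 + 1 = 6588345  −1 ⇒ G_5=6588344
G_5=6588344  [base 7] 7^(7 + 1) + 7^7  →[7↦8]→  8^(8 + 1) + 8^8 = 150994944  −1 ⇒ G_6=150994943
G_6=150994943  [base 8] 8^(8 + 1) + 7·8^7 + 7·8^6 + 7·8^5 + 7·8^4 + 7·8^3 + 7·8^2 + 7·8 + 7  →[8↦9]→  9^(9 + 1) + 7·9^7 + 7·9^6 + 7·9^5 + 7·9^4 + 7·9^3 + 7·9^2 + 7·9 + 7 = 3524450281  −1 ⇒ G_7=3524450280
G_7=3524450280  [base 9] 9^(9 + 1) + 7·9^7 + 7·9^6 + 7·9^5 + 7·9^4 + 7·9^3 + 7·9^2 + 7·9 + 6  →[9↦10]→  10^(10 + 1) + 7·10^7 + 7·10^6 + 7·10^5 + 7·10^4 + 7·10^3 + 7·10^2 + 7·10 + 6 = 100077777776  −1 ⇒ G_8=100077777775
G_8=100077777775  [base 10] 10^(10 + 1) + 7·10^7 + 7·10^6 + 7·10^5 + 7·10^4 + 7·10^3 + 7·10^2 + 7·10 + 5  →[10↦11]→  11^(11 + 1) + 7·11^7 + 7·11^6 + 7·11^5 + 7·11^4 + 7·11^3 + 7·11^2 + 7·11 + 5 = 3138578427935  −1 ⇒ G_9=3138578427934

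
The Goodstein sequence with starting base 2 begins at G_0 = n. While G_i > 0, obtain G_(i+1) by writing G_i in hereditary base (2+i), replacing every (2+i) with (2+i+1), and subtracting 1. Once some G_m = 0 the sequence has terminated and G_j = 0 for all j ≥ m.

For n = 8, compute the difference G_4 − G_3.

8 —HB2→ 2^(2 + 1) —bump→ 3^(3 + 1) = 81 —(−1)→ 80
80 —HB3→ 2·3^3 + 2·3^2 + 2·3 + 2 —bump→ 2·4^4 + 2·4^2 + 2·4 + 2 = 554 —(−1)→ 553
553 —HB4→ 2·4^4 + 2·4^2 + 2·4 + 1 —bump→ 2·5^5 + 2·5^2 + 2·5 + 1 = 6311 —(−1)→ 6310
6310 —HB5→ 2·5^5 + 2·5^2 + 2·5 —bump→ 2·6^6 + 2·6^2 + 2·6 = 93396 —(−1)→ 93395

87085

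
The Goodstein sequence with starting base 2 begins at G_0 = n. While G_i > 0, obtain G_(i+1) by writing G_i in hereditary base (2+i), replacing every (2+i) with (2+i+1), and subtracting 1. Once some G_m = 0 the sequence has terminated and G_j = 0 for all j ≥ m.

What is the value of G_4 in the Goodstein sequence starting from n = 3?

1

[0] 3 ≡ 2 + 1 (base 2). Lift 3: 4. −1: 3.
[1] 3 ≡ 3 (base 3). Lift 4: 4. −1: 3.
[2] 3 ≡ 3 (base 4). Lift 5: 3. −1: 2.
[3] 2 ≡ 2 (base 5). Lift 6: 2. −1: 1.
[4] 1 ≡ 1 (base 6). Lift 7: 1. −1: 0.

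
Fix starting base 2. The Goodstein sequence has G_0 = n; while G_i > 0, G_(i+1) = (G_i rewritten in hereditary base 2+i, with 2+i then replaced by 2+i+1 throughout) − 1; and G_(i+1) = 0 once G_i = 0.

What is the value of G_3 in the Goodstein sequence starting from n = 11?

15627

11 —HB2→ 2^(2 + 1) + 2 + 1 —bump→ 3^(3 + 1) + 3 + 1 = 85 —(−1)→ 84
84 —HB3→ 3^(3 + 1) + 3 —bump→ 4^(4 + 1) + 4 = 1028 —(−1)→ 1027
1027 —HB4→ 4^(4 + 1) + 3 —bump→ 5^(5 + 1) + 3 = 15628 —(−1)→ 15627
15627 —HB5→ 5^(5 + 1) + 2 —bump→ 6^(6 + 1) + 2 = 279938 —(−1)→ 279937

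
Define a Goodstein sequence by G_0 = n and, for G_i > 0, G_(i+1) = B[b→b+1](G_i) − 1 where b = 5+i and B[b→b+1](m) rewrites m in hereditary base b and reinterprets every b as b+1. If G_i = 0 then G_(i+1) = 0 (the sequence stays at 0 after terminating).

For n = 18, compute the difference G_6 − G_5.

[0] 18 ≡ 3·5 + 3 (base 5). Lift 6: 21. −1: 20.
[1] 20 ≡ 3·6 + 2 (base 6). Lift 7: 23. −1: 22.
[2] 22 ≡ 3·7 + 1 (base 7). Lift 8: 25. −1: 24.
[3] 24 ≡ 3·8 (base 8). Lift 9: 27. −1: 26.
[4] 26 ≡ 2·9 + 8 (base 9). Lift 10: 28. −1: 27.
[5] 27 ≡ 2·10 + 7 (base 10). Lift 11: 29. −1: 28.

1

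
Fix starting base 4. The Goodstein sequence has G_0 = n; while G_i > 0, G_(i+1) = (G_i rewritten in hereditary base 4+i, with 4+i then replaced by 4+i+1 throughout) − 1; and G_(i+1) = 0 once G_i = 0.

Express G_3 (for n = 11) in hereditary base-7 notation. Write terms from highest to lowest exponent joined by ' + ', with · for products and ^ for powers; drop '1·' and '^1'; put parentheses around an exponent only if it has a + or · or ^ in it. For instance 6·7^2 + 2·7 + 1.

2·7

11 —HB4→ 2·4 + 3 —bump→ 2·5 + 3 = 13 —(−1)→ 12
12 —HB5→ 2·5 + 2 —bump→ 2·6 + 2 = 14 —(−1)→ 13
13 —HB6→ 2·6 + 1 —bump→ 2·7 + 1 = 15 —(−1)→ 14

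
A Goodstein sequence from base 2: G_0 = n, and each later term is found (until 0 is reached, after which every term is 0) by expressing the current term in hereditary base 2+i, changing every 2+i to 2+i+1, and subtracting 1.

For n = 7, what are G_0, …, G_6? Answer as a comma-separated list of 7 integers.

7, 30, 259, 3127, 46657, 823543, 16777215

(0) 7|_2 = 2^2 + 2 + 1 ↦ 3^3 + 3 + 1|_3 = 31 ⇒ 30
(1) 30|_3 = 3^3 + 3 ↦ 4^4 + 4|_4 = 260 ⇒ 259
(2) 259|_4 = 4^4 + 3 ↦ 5^5 + 3|_5 = 3128 ⇒ 3127
(3) 3127|_5 = 5^5 + 2 ↦ 6^6 + 2|_6 = 46658 ⇒ 46657
(4) 46657|_6 = 6^6 + 1 ↦ 7^7 + 1|_7 = 823544 ⇒ 823543
(5) 823543|_7 = 7^7 ↦ 8^8|_8 = 16777216 ⇒ 16777215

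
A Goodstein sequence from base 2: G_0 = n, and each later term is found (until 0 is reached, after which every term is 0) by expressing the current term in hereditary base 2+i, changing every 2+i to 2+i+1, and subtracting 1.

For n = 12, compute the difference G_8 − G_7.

96513215637

12 —HB2→ 2^(2 + 1) + 2^2 —bump→ 3^(3 + 1) + 3^3 = 108 —(−1)→ 107
107 —HB3→ 3^(3 + 1) + 2·3^2 + 2·3 + 2 —bump→ 4^(4 + 1) + 2·4^2 + 2·4 + 2 = 1066 —(−1)→ 1065
1065 —HB4→ 4^(4 + 1) + 2·4^2 + 2·4 + 1 —bump→ 5^(5 + 1) + 2·5^2 + 2·5 + 1 = 15686 —(−1)→ 15685
15685 —HB5→ 5^(5 + 1) + 2·5^2 + 2·5 —bump→ 6^(6 + 1) + 2·6^2 + 2·6 = 280020 —(−1)→ 280019
280019 —HB6→ 6^(6 + 1) + 2·6^2 + 6 + 5 —bump→ 7^(7 + 1) + 2·7^2 + 7 + 5 = 5764911 —(−1)→ 5764910
5764910 —HB7→ 7^(7 + 1) + 2·7^2 + 7 + 4 —bump→ 8^(8 + 1) + 2·8^2 + 8 + 4 = 134217868 —(−1)→ 134217867
134217867 —HB8→ 8^(8 + 1) + 2·8^2 + 8 + 3 —bump→ 9^(9 + 1) + 2·9^2 + 9 + 3 = 3486784575 —(−1)→ 3486784574
3486784574 —HB9→ 9^(9 + 1) + 2·9^2 + 9 + 2 —bump→ 10^(10 + 1) + 2·10^2 + 10 + 2 = 100000000212 —(−1)→ 100000000211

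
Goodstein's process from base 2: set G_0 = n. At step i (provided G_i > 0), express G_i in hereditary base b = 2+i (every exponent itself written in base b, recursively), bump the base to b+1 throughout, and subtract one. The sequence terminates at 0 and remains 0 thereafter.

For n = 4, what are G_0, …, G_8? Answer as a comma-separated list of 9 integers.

4 —HB2→ 2^2 —bump→ 3^3 = 27 —(−1)→ 26
26 —HB3→ 2·3^2 + 2·3 + 2 —bump→ 2·4^2 + 2·4 + 2 = 42 —(−1)→ 41
41 —HB4→ 2·4^2 + 2·4 + 1 —bump→ 2·5^2 + 2·5 + 1 = 61 —(−1)→ 60
60 —HB5→ 2·5^2 + 2·5 —bump→ 2·6^2 + 2·6 = 84 —(−1)→ 83
83 —HB6→ 2·6^2 + 6 + 5 —bump→ 2·7^2 + 7 + 5 = 110 —(−1)→ 109
109 —HB7→ 2·7^2 + 7 + 4 —bump→ 2·8^2 + 8 + 4 = 140 —(−1)→ 139
139 —HB8→ 2·8^2 + 8 + 3 —bump→ 2·9^2 + 9 + 3 = 174 —(−1)→ 173
173 —HB9→ 2·9^2 + 9 + 2 —bump→ 2·10^2 + 10 + 2 = 212 —(−1)→ 211

4, 26, 41, 60, 83, 109, 139, 173, 211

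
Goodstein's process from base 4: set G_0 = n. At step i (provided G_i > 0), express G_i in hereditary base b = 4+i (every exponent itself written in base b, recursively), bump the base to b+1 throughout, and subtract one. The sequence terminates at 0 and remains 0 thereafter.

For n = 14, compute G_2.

G_0=14  [base 4] 3·4 + 2  →[4↦5]→  3·5 + 2 = 17  −1 ⇒ G_1=16
G_1=16  [base 5] 3·5 + 1  →[5↦6]→  3·6 + 1 = 19  −1 ⇒ G_2=18
G_2=18  [base 6] 3·6  →[6↦7]→  3·7 = 21  −1 ⇒ G_3=20

18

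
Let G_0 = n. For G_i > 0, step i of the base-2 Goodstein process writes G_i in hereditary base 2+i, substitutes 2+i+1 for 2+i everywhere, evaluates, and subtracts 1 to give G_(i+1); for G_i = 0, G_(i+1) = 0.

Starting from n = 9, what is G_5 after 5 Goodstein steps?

G_0=9  [base 2] 2^(2 + 1) + 1  →[2↦3]→  3^(3 + 1) + 1 = 82  −1 ⇒ G_1=81
G_1=81  [base 3] 3^(3 + 1)  →[3↦4]→  4^(4 + 1) = 1024  −1 ⇒ G_2=1023
G_2=1023  [base 4] 3·4^4 + 3·4^3 + 3·4^2 + 3·4 + 3  →[4↦5]→  3·5^5 + 3·5^3 + 3·5^2 + 3·5 + 3 = 9843  −1 ⇒ G_3=9842
G_3=9842  [base 5] 3·5^5 + 3·5^3 + 3·5^2 + 3·5 + 2  →[5↦6]→  3·6^6 + 3·6^3 + 3·6^2 + 3·6 + 2 = 140744  −1 ⇒ G_4=140743
G_4=140743  [base 6] 3·6^6 + 3·6^3 + 3·6^2 + 3·6 + 1  →[6↦7]→  3·7^7 + 3·7^3 + 3·7^2 + 3·7 + 1 = 2471827  −1 ⇒ G_5=2471826
G_5=2471826  [base 7] 3·7^7 + 3·7^3 + 3·7^2 + 3·7  →[7↦8]→  3·8^8 + 3·8^3 + 3·8^2 + 3·8 = 50333400  −1 ⇒ G_6=50333399

2471826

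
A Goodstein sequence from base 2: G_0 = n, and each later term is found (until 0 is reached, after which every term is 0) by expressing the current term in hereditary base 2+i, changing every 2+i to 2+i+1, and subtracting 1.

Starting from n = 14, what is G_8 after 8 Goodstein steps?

100000555551

[0] 14 ≡ 2^(2 + 1) + 2^2 + 2 (base 2). Lift 3: 111. −1: 110.
[1] 110 ≡ 3^(3 + 1) + 3^3 + 2 (base 3). Lift 4: 1282. −1: 1281.
[2] 1281 ≡ 4^(4 + 1) + 4^4 + 1 (base 4). Lift 5: 18751. −1: 18750.
[3] 18750 ≡ 5^(5 + 1) + 5^5 (base 5). Lift 6: 326592. −1: 326591.
[4] 326591 ≡ 6^(6 + 1) + 5·6^5 + 5·6^4 + 5·6^3 + 5·6^2 + 5·6 + 5 (base 6). Lift 7: 5862841. −1: 5862840.
[5] 5862840 ≡ 7^(7 + 1) + 5·7^5 + 5·7^4 + 5·7^3 + 5·7^2 + 5·7 + 4 (base 7). Lift 8: 134404972. −1: 134404971.
[6] 134404971 ≡ 8^(8 + 1) + 5·8^5 + 5·8^4 + 5·8^3 + 5·8^2 + 5·8 + 3 (base 8). Lift 9: 3487116549. −1: 3487116548.
[7] 3487116548 ≡ 9^(9 + 1) + 5·9^5 + 5·9^4 + 5·9^3 + 5·9^2 + 5·9 + 2 (base 9). Lift 10: 100000555552. −1: 100000555551.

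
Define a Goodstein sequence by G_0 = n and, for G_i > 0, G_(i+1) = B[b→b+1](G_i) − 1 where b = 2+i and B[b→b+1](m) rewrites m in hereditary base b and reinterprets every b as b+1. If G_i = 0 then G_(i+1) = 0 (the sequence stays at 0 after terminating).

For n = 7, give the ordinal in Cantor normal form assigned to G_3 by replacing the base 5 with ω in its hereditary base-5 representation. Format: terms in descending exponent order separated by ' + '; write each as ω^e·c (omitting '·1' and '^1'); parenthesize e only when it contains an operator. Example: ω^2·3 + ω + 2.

ω^ω + 2

7 —HB2→ 2^2 + 2 + 1 —bump→ 3^3 + 3 + 1 = 31 —(−1)→ 30
30 —HB3→ 3^3 + 3 —bump→ 4^4 + 4 = 260 —(−1)→ 259
259 —HB4→ 4^4 + 3 —bump→ 5^5 + 3 = 3128 —(−1)→ 3127
3127 —HB5→ 5^5 + 2 —bump→ 6^6 + 2 = 46658 —(−1)→ 46657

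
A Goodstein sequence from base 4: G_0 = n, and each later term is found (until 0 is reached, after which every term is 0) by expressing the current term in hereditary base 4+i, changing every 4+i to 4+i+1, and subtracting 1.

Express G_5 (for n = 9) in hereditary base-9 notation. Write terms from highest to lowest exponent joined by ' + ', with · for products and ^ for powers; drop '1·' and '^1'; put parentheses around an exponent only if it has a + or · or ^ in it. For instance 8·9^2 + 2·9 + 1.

9 + 2

G_0=9  [base 4] 2·4 + 1  →[4↦5]→  2·5 + 1 = 11  −1 ⇒ G_1=10
G_1=10  [base 5] 2·5  →[5↦6]→  2·6 = 12  −1 ⇒ G_2=11
G_2=11  [base 6] 6 + 5  →[6↦7]→  7 + 5 = 12  −1 ⇒ G_3=11
G_3=11  [base 7] 7 + 4  →[7↦8]→  8 + 4 = 12  −1 ⇒ G_4=11
G_4=11  [base 8] 8 + 3  →[8↦9]→  9 + 3 = 12  −1 ⇒ G_5=11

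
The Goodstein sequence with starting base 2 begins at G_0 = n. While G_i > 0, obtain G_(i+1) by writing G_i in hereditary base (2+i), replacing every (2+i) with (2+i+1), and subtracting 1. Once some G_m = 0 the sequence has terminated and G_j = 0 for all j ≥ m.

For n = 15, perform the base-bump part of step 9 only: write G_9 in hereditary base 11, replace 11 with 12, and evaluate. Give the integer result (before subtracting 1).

G_0=15  [base 2] 2^(2 + 1) + 2^2 + 2 + 1  →[2↦3]→  3^(3 + 1) + 3^3 + 3 + 1 = 112  −1 ⇒ G_1=111
G_1=111  [base 3] 3^(3 + 1) + 3^3 + 3  →[3↦4]→  4^(4 + 1) + 4^4 + 4 = 1284  −1 ⇒ G_2=1283
G_2=1283  [base 4] 4^(4 + 1) + 4^4 + 3  →[4↦5]→  5^(5 + 1) + 5^5 + 3 = 18753  −1 ⇒ G_3=18752
G_3=18752  [base 5] 5^(5 + 1) + 5^5 + 2  →[5↦6]→  6^(6 + 1) + 6^6 + 2 = 326594  −1 ⇒ G_4=326593
G_4=326593  [base 6] 6^(6 + 1) + 6^6 + 1  →[6↦7]→  7^(7 + 1) + 7^7 + 1 = 6588345  −1 ⇒ G_5=6588344
G_5=6588344  [base 7] 7^(7 + 1) + 7^7  →[7↦8]→  8^(8 + 1) + 8^8 = 150994944  −1 ⇒ G_6=150994943
G_6=150994943  [base 8] 8^(8 + 1) + 7·8^7 + 7·8^6 + 7·8^5 + 7·8^4 + 7·8^3 + 7·8^2 + 7·8 + 7  →[8↦9]→  9^(9 + 1) + 7·9^7 + 7·9^6 + 7·9^5 + 7·9^4 + 7·9^3 + 7·9^2 + 7·9 + 7 = 3524450281  −1 ⇒ G_7=3524450280
G_7=3524450280  [base 9] 9^(9 + 1) + 7·9^7 + 7·9^6 + 7·9^5 + 7·9^4 + 7·9^3 + 7·9^2 + 7·9 + 6  →[9↦10]→  10^(10 + 1) + 7·10^7 + 7·10^6 + 7·10^5 + 7·10^4 + 7·10^3 + 7·10^2 + 7·10 + 6 = 100077777776  −1 ⇒ G_8=100077777775
G_8=100077777775  [base 10] 10^(10 + 1) + 7·10^7 + 7·10^6 + 7·10^5 + 7·10^4 + 7·10^3 + 7·10^2 + 7·10 + 5  →[10↦11]→  11^(11 + 1) + 7·11^7 + 7·11^6 + 7·11^5 + 7·11^4 + 7·11^3 + 7·11^2 + 7·11 + 5 = 3138578427935  −1 ⇒ G_9=3138578427934

106993479003784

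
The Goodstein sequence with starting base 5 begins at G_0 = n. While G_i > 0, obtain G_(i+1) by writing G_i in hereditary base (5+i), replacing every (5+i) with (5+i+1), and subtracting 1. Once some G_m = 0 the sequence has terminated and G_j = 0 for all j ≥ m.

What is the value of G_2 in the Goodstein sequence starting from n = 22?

[0] 22 ≡ 4·5 + 2 (base 5). Lift 6: 26. −1: 25.
[1] 25 ≡ 4·6 + 1 (base 6). Lift 7: 29. −1: 28.
[2] 28 ≡ 4·7 (base 7). Lift 8: 32. −1: 31.

28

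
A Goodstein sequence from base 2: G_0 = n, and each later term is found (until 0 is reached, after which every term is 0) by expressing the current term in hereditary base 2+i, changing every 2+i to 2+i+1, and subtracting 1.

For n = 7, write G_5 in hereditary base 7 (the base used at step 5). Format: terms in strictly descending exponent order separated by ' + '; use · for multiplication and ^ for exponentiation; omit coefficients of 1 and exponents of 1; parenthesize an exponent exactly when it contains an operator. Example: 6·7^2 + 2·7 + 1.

(0) 7|_2 = 2^2 + 2 + 1 ↦ 3^3 + 3 + 1|_3 = 31 ⇒ 30
(1) 30|_3 = 3^3 + 3 ↦ 4^4 + 4|_4 = 260 ⇒ 259
(2) 259|_4 = 4^4 + 3 ↦ 5^5 + 3|_5 = 3128 ⇒ 3127
(3) 3127|_5 = 5^5 + 2 ↦ 6^6 + 2|_6 = 46658 ⇒ 46657
(4) 46657|_6 = 6^6 + 1 ↦ 7^7 + 1|_7 = 823544 ⇒ 823543

7^7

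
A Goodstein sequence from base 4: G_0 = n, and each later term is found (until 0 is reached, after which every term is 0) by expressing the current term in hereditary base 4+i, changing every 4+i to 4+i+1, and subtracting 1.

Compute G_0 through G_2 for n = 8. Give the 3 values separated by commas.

8, 9, 9

(0) 8|_4 = 2·4 ↦ 2·5|_5 = 10 ⇒ 9
(1) 9|_5 = 5 + 4 ↦ 6 + 4|_6 = 10 ⇒ 9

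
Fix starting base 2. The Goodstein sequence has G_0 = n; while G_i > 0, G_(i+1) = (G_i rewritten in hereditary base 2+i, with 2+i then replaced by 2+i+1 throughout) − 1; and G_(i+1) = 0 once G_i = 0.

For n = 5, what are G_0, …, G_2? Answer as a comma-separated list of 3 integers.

5 —HB2→ 2^2 + 1 —bump→ 3^3 + 1 = 28 —(−1)→ 27
27 —HB3→ 3^3 —bump→ 4^4 = 256 —(−1)→ 255

5, 27, 255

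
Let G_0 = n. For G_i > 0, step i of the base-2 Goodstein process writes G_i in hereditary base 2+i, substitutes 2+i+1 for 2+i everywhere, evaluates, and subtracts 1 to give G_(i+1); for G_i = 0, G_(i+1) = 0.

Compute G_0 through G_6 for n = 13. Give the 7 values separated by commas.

[0] 13 ≡ 2^(2 + 1) + 2^2 + 1 (base 2). Lift 3: 109. −1: 108.
[1] 108 ≡ 3^(3 + 1) + 3^3 (base 3). Lift 4: 1280. −1: 1279.
[2] 1279 ≡ 4^(4 + 1) + 3·4^3 + 3·4^2 + 3·4 + 3 (base 4). Lift 5: 16093. −1: 16092.
[3] 16092 ≡ 5^(5 + 1) + 3·5^3 + 3·5^2 + 3·5 + 2 (base 5). Lift 6: 280712. −1: 280711.
[4] 280711 ≡ 6^(6 + 1) + 3·6^3 + 3·6^2 + 3·6 + 1 (base 6). Lift 7: 5765999. −1: 5765998.
[5] 5765998 ≡ 7^(7 + 1) + 3·7^3 + 3·7^2 + 3·7 (base 7). Lift 8: 134219480. −1: 134219479.

13, 108, 1279, 16092, 280711, 5765998, 134219479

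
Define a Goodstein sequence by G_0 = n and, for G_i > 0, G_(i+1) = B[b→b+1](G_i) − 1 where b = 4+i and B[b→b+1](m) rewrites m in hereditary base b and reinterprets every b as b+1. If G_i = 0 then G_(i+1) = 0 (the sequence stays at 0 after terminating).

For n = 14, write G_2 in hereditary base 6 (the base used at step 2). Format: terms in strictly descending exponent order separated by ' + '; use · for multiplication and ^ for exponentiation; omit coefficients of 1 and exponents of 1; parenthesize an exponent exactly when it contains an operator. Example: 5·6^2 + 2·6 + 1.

3·6

i=0: 14 = 3·4 + 2 (b=4); 4→5: 3·5 + 2 = 17; 17−1 = 16
i=1: 16 = 3·5 + 1 (b=5); 5→6: 3·6 + 1 = 19; 19−1 = 18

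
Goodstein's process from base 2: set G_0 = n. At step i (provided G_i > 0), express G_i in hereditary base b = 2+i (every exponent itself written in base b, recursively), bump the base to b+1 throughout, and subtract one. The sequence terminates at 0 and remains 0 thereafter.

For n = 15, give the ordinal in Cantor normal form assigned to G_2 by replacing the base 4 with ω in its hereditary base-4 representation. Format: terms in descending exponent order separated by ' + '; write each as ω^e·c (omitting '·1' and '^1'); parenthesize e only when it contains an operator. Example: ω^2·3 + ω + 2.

ω^(ω + 1) + ω^ω + 3

step 0: 15 = 2^(2 + 1) + 2^2 + 2 + 1; sub 3 for 2: 3^(3 + 1) + 3^3 + 3 + 1; = 112; G_1 = 112−1 = 111
step 1: 111 = 3^(3 + 1) + 3^3 + 3; sub 4 for 3: 4^(4 + 1) + 4^4 + 4; = 1284; G_2 = 1284−1 = 1283
step 2: 1283 = 4^(4 + 1) + 4^4 + 3; sub 5 for 4: 5^(5 + 1) + 5^5 + 3; = 18753; G_3 = 18753−1 = 18752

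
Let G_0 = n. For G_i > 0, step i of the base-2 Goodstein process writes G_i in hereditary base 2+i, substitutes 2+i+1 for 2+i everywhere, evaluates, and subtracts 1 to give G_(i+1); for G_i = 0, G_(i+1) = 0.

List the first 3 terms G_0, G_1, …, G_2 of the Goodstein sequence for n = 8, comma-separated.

8, 80, 553

step 0: 8 = 2^(2 + 1); sub 3 for 2: 3^(3 + 1); = 81; G_1 = 81−1 = 80
step 1: 80 = 2·3^3 + 2·3^2 + 2·3 + 2; sub 4 for 3: 2·4^4 + 2·4^2 + 2·4 + 2; = 554; G_2 = 554−1 = 553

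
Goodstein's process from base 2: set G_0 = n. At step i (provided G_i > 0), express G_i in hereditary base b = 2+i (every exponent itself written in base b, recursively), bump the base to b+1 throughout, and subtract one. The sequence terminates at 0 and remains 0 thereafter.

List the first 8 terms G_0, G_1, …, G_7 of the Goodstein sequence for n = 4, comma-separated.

4, 26, 41, 60, 83, 109, 139, 173

step 0: 4 = 2^2; sub 3 for 2: 3^3; = 27; G_1 = 27−1 = 26
step 1: 26 = 2·3^2 + 2·3 + 2; sub 4 for 3: 2·4^2 + 2·4 + 2; = 42; G_2 = 42−1 = 41
step 2: 41 = 2·4^2 + 2·4 + 1; sub 5 for 4: 2·5^2 + 2·5 + 1; = 61; G_3 = 61−1 = 60
step 3: 60 = 2·5^2 + 2·5; sub 6 for 5: 2·6^2 + 2·6; = 84; G_4 = 84−1 = 83
step 4: 83 = 2·6^2 + 6 + 5; sub 7 for 6: 2·7^2 + 7 + 5; = 110; G_5 = 110−1 = 109
step 5: 109 = 2·7^2 + 7 + 4; sub 8 for 7: 2·8^2 + 8 + 4; = 140; G_6 = 140−1 = 139
step 6: 139 = 2·8^2 + 8 + 3; sub 9 for 8: 2·9^2 + 9 + 3; = 174; G_7 = 174−1 = 173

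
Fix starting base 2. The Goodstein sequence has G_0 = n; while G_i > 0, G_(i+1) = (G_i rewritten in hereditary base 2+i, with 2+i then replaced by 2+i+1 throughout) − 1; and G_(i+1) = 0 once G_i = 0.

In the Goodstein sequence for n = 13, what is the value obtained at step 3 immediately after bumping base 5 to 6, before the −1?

base 2: 13 = 2^(2 + 1) + 2^2 + 1; at 3: 3^(3 + 1) + 3^3 + 1 = 109; next = 108
base 3: 108 = 3^(3 + 1) + 3^3; at 4: 4^(4 + 1) + 4^4 = 1280; next = 1279
base 4: 1279 = 4^(4 + 1) + 3·4^3 + 3·4^2 + 3·4 + 3; at 5: 5^(5 + 1) + 3·5^3 + 3·5^2 + 3·5 + 3 = 16093; next = 16092
base 5: 16092 = 5^(5 + 1) + 3·5^3 + 3·5^2 + 3·5 + 2; at 6: 6^(6 + 1) + 3·6^3 + 3·6^2 + 3·6 + 2 = 280712; next = 280711

280712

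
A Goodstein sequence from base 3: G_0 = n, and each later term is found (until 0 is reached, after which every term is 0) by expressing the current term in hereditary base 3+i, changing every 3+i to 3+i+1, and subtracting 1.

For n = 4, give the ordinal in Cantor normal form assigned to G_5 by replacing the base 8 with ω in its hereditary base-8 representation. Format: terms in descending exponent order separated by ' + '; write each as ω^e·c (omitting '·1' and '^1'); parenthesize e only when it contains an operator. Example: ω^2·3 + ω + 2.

base 3: 4 = 3 + 1; at 4: 4 + 1 = 5; next = 4
base 4: 4 = 4; at 5: 5 = 5; next = 4
base 5: 4 = 4; at 6: 4 = 4; next = 3
base 6: 3 = 3; at 7: 3 = 3; next = 2
base 7: 2 = 2; at 8: 2 = 2; next = 1
base 8: 1 = 1; at 9: 1 = 1; next = 0

1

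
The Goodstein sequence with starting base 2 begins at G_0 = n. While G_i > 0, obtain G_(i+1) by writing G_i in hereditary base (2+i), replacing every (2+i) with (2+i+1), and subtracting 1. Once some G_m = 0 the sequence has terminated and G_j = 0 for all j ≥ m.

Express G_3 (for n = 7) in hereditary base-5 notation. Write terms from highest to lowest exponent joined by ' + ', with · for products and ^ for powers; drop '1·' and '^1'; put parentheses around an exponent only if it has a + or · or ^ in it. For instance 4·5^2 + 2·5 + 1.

7 —HB2→ 2^2 + 2 + 1 —bump→ 3^3 + 3 + 1 = 31 —(−1)→ 30
30 —HB3→ 3^3 + 3 —bump→ 4^4 + 4 = 260 —(−1)→ 259
259 —HB4→ 4^4 + 3 —bump→ 5^5 + 3 = 3128 —(−1)→ 3127

5^5 + 2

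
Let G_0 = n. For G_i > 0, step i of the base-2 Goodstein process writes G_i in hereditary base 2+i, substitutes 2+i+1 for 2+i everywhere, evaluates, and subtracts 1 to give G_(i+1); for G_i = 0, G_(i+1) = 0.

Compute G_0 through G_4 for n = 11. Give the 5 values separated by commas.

11 —HB2→ 2^(2 + 1) + 2 + 1 —bump→ 3^(3 + 1) + 3 + 1 = 85 —(−1)→ 84
84 —HB3→ 3^(3 + 1) + 3 —bump→ 4^(4 + 1) + 4 = 1028 —(−1)→ 1027
1027 —HB4→ 4^(4 + 1) + 3 —bump→ 5^(5 + 1) + 3 = 15628 —(−1)→ 15627
15627 —HB5→ 5^(5 + 1) + 2 —bump→ 6^(6 + 1) + 2 = 279938 —(−1)→ 279937

11, 84, 1027, 15627, 279937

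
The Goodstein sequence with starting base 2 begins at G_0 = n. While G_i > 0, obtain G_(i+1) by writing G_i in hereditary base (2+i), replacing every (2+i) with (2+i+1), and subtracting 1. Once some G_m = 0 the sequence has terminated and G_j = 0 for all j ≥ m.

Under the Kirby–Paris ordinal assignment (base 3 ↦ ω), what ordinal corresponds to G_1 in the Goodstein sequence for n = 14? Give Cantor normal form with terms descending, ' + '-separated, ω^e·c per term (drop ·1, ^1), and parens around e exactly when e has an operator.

ω^(ω + 1) + ω^ω + 2

G_0 = 14. HB_2(14) = 2^(2 + 1) + 2^2 + 2. Bump = 111. G_1 = 110.
G_1 = 110. HB_3(110) = 3^(3 + 1) + 3^3 + 2. Bump = 1282. G_2 = 1281.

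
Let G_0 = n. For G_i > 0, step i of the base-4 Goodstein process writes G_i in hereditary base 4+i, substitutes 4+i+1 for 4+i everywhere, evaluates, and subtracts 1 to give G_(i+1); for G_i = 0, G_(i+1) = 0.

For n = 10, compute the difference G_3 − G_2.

1

G_0=10  [base 4] 2·4 + 2  →[4↦5]→  2·5 + 2 = 12  −1 ⇒ G_1=11
G_1=11  [base 5] 2·5 + 1  →[5↦6]→  2·6 + 1 = 13  −1 ⇒ G_2=12
G_2=12  [base 6] 2·6  →[6↦7]→  2·7 = 14  −1 ⇒ G_3=13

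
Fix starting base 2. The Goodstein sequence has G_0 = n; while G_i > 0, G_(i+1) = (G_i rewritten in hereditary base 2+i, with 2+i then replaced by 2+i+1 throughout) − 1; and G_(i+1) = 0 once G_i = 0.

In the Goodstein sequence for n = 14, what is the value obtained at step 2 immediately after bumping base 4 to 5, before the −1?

18751

14 —HB2→ 2^(2 + 1) + 2^2 + 2 —bump→ 3^(3 + 1) + 3^3 + 3 = 111 —(−1)→ 110
110 —HB3→ 3^(3 + 1) + 3^3 + 2 —bump→ 4^(4 + 1) + 4^4 + 2 = 1282 —(−1)→ 1281
1281 —HB4→ 4^(4 + 1) + 4^4 + 1 —bump→ 5^(5 + 1) + 5^5 + 1 = 18751 —(−1)→ 18750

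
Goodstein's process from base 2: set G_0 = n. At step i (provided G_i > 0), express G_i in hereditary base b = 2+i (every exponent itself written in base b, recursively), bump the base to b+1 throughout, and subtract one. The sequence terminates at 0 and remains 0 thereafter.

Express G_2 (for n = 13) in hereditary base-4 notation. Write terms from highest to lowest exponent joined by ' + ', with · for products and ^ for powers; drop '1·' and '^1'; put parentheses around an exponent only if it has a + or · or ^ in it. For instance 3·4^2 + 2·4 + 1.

(0) 13|_2 = 2^(2 + 1) + 2^2 + 1 ↦ 3^(3 + 1) + 3^3 + 1|_3 = 109 ⇒ 108
(1) 108|_3 = 3^(3 + 1) + 3^3 ↦ 4^(4 + 1) + 4^4|_4 = 1280 ⇒ 1279
(2) 1279|_4 = 4^(4 + 1) + 3·4^3 + 3·4^2 + 3·4 + 3 ↦ 5^(5 + 1) + 3·5^3 + 3·5^2 + 3·5 + 3|_5 = 16093 ⇒ 16092

4^(4 + 1) + 3·4^3 + 3·4^2 + 3·4 + 3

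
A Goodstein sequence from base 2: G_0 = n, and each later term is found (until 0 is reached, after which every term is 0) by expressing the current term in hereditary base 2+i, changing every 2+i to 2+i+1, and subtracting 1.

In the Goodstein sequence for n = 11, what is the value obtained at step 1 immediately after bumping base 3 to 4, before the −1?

step 0: 11 = 2^(2 + 1) + 2 + 1; sub 3 for 2: 3^(3 + 1) + 3 + 1; = 85; G_1 = 85−1 = 84
step 1: 84 = 3^(3 + 1) + 3; sub 4 for 3: 4^(4 + 1) + 4; = 1028; G_2 = 1028−1 = 1027

1028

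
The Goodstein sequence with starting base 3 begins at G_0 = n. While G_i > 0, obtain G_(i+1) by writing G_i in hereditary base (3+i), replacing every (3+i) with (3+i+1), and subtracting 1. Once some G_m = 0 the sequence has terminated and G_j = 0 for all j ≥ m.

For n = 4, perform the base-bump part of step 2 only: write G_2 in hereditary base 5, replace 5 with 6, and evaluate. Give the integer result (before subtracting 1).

4

i=0: 4 = 3 + 1 (b=3); 3→4: 4 + 1 = 5; 5−1 = 4
i=1: 4 = 4 (b=4); 4→5: 5 = 5; 5−1 = 4
i=2: 4 = 4 (b=5); 5→6: 4 = 4; 4−1 = 3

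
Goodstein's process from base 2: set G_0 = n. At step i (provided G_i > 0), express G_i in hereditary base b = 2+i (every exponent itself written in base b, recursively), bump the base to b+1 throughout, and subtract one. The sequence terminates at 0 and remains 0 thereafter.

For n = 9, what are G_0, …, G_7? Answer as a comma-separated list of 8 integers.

9, 81, 1023, 9842, 140743, 2471826, 50333399, 1162263921

i=0: 9 = 2^(2 + 1) + 1 (b=2); 2→3: 3^(3 + 1) + 1 = 82; 82−1 = 81
i=1: 81 = 3^(3 + 1) (b=3); 3→4: 4^(4 + 1) = 1024; 1024−1 = 1023
i=2: 1023 = 3·4^4 + 3·4^3 + 3·4^2 + 3·4 + 3 (b=4); 4→5: 3·5^5 + 3·5^3 + 3·5^2 + 3·5 + 3 = 9843; 9843−1 = 9842
i=3: 9842 = 3·5^5 + 3·5^3 + 3·5^2 + 3·5 + 2 (b=5); 5→6: 3·6^6 + 3·6^3 + 3·6^2 + 3·6 + 2 = 140744; 140744−1 = 140743
i=4: 140743 = 3·6^6 + 3·6^3 + 3·6^2 + 3·6 + 1 (b=6); 6→7: 3·7^7 + 3·7^3 + 3·7^2 + 3·7 + 1 = 2471827; 2471827−1 = 2471826
i=5: 2471826 = 3·7^7 + 3·7^3 + 3·7^2 + 3·7 (b=7); 7→8: 3·8^8 + 3·8^3 + 3·8^2 + 3·8 = 50333400; 50333400−1 = 50333399
i=6: 50333399 = 3·8^8 + 3·8^3 + 3·8^2 + 2·8 + 7 (b=8); 8→9: 3·9^9 + 3·9^3 + 3·9^2 + 2·9 + 7 = 1162263922; 1162263922−1 = 1162263921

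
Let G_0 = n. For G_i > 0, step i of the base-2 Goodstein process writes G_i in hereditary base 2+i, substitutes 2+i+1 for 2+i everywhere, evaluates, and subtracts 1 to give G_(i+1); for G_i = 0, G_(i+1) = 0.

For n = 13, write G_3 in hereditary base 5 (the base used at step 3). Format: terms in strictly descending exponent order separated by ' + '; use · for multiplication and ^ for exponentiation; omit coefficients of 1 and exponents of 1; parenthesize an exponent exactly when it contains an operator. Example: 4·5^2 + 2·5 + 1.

5^(5 + 1) + 3·5^3 + 3·5^2 + 3·5 + 2

base 2: 13 = 2^(2 + 1) + 2^2 + 1; at 3: 3^(3 + 1) + 3^3 + 1 = 109; next = 108
base 3: 108 = 3^(3 + 1) + 3^3; at 4: 4^(4 + 1) + 4^4 = 1280; next = 1279
base 4: 1279 = 4^(4 + 1) + 3·4^3 + 3·4^2 + 3·4 + 3; at 5: 5^(5 + 1) + 3·5^3 + 3·5^2 + 3·5 + 3 = 16093; next = 16092
base 5: 16092 = 5^(5 + 1) + 3·5^3 + 3·5^2 + 3·5 + 2; at 6: 6^(6 + 1) + 3·6^3 + 3·6^2 + 3·6 + 2 = 280712; next = 280711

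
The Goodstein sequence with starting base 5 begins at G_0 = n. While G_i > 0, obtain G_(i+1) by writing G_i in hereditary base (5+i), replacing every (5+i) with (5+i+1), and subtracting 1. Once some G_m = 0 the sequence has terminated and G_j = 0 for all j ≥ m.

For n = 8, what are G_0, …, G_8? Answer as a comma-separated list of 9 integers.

8, 8, 8, 8, 8, 7, 6, 5, 4

base 5: 8 = 5 + 3; at 6: 6 + 3 = 9; next = 8
base 6: 8 = 6 + 2; at 7: 7 + 2 = 9; next = 8
base 7: 8 = 7 + 1; at 8: 8 + 1 = 9; next = 8
base 8: 8 = 8; at 9: 9 = 9; next = 8
base 9: 8 = 8; at 10: 8 = 8; next = 7
base 10: 7 = 7; at 11: 7 = 7; next = 6
base 11: 6 = 6; at 12: 6 = 6; next = 5
base 12: 5 = 5; at 13: 5 = 5; next = 4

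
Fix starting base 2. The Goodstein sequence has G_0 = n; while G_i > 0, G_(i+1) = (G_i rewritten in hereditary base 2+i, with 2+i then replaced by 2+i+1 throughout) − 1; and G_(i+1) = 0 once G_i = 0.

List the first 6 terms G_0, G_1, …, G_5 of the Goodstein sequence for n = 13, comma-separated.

13, 108, 1279, 16092, 280711, 5765998

[0] 13 ≡ 2^(2 + 1) + 2^2 + 1 (base 2). Lift 3: 109. −1: 108.
[1] 108 ≡ 3^(3 + 1) + 3^3 (base 3). Lift 4: 1280. −1: 1279.
[2] 1279 ≡ 4^(4 + 1) + 3·4^3 + 3·4^2 + 3·4 + 3 (base 4). Lift 5: 16093. −1: 16092.
[3] 16092 ≡ 5^(5 + 1) + 3·5^3 + 3·5^2 + 3·5 + 2 (base 5). Lift 6: 280712. −1: 280711.
[4] 280711 ≡ 6^(6 + 1) + 3·6^3 + 3·6^2 + 3·6 + 1 (base 6). Lift 7: 5765999. −1: 5765998.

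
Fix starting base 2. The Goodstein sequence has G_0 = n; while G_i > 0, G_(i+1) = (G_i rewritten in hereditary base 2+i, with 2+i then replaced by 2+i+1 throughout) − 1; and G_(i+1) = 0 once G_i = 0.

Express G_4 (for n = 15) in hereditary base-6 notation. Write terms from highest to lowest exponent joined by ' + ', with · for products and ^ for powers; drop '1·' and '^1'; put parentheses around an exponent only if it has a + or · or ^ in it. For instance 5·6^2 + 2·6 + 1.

6^(6 + 1) + 6^6 + 1

15 —HB2→ 2^(2 + 1) + 2^2 + 2 + 1 —bump→ 3^(3 + 1) + 3^3 + 3 + 1 = 112 —(−1)→ 111
111 —HB3→ 3^(3 + 1) + 3^3 + 3 —bump→ 4^(4 + 1) + 4^4 + 4 = 1284 —(−1)→ 1283
1283 —HB4→ 4^(4 + 1) + 4^4 + 3 —bump→ 5^(5 + 1) + 5^5 + 3 = 18753 —(−1)→ 18752
18752 —HB5→ 5^(5 + 1) + 5^5 + 2 —bump→ 6^(6 + 1) + 6^6 + 2 = 326594 —(−1)→ 326593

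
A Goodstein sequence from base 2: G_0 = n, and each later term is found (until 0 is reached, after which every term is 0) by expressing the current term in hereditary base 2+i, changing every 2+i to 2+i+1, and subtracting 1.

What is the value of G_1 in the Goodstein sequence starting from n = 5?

27

G_0 = 5. HB_2(5) = 2^2 + 1. Bump = 28. G_1 = 27.
G_1 = 27. HB_3(27) = 3^3. Bump = 256. G_2 = 255.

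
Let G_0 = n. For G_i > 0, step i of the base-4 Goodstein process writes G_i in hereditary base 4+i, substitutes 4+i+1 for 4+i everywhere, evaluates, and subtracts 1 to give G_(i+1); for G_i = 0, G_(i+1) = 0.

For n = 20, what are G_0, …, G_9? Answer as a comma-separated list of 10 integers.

20, 29, 39, 51, 65, 81, 99, 107, 115, 123

[0] 20 ≡ 4^2 + 4 (base 4). Lift 5: 30. −1: 29.
[1] 29 ≡ 5^2 + 4 (base 5). Lift 6: 40. −1: 39.
[2] 39 ≡ 6^2 + 3 (base 6). Lift 7: 52. −1: 51.
[3] 51 ≡ 7^2 + 2 (base 7). Lift 8: 66. −1: 65.
[4] 65 ≡ 8^2 + 1 (base 8). Lift 9: 82. −1: 81.
[5] 81 ≡ 9^2 (base 9). Lift 10: 100. −1: 99.
[6] 99 ≡ 9·10 + 9 (base 10). Lift 11: 108. −1: 107.
[7] 107 ≡ 9·11 + 8 (base 11). Lift 12: 116. −1: 115.
[8] 115 ≡ 9·12 + 7 (base 12). Lift 13: 124. −1: 123.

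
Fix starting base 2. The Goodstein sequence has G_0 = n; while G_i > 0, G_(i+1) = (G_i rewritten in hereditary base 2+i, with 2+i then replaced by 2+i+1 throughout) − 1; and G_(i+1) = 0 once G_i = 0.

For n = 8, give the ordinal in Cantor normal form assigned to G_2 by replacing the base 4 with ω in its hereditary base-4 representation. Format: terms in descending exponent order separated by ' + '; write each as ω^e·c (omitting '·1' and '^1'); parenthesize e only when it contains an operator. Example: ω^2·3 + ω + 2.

ω^ω·2 + ω^2·2 + ω·2 + 1

base 2: 8 = 2^(2 + 1); at 3: 3^(3 + 1) = 81; next = 80
base 3: 80 = 2·3^3 + 2·3^2 + 2·3 + 2; at 4: 2·4^4 + 2·4^2 + 2·4 + 2 = 554; next = 553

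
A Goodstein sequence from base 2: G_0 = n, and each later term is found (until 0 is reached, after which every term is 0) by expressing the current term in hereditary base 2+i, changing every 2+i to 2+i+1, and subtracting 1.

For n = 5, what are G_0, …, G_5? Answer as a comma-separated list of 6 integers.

G_0 = 5. HB_2(5) = 2^2 + 1. Bump = 28. G_1 = 27.
G_1 = 27. HB_3(27) = 3^3. Bump = 256. G_2 = 255.
G_2 = 255. HB_4(255) = 3·4^3 + 3·4^2 + 3·4 + 3. Bump = 468. G_3 = 467.
G_3 = 467. HB_5(467) = 3·5^3 + 3·5^2 + 3·5 + 2. Bump = 776. G_4 = 775.
G_4 = 775. HB_6(775) = 3·6^3 + 3·6^2 + 3·6 + 1. Bump = 1198. G_5 = 1197.

5, 27, 255, 467, 775, 1197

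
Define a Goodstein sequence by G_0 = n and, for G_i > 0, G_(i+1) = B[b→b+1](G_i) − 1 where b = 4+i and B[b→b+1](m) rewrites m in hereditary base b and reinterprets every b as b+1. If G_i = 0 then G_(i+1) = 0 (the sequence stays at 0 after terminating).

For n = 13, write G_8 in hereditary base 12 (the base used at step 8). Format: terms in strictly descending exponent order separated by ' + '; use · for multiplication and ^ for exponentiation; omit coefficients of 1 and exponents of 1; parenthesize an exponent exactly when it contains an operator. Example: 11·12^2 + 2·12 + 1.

12 + 11

13 —HB4→ 3·4 + 1 —bump→ 3·5 + 1 = 16 —(−1)→ 15
15 —HB5→ 3·5 —bump→ 3·6 = 18 —(−1)→ 17
17 —HB6→ 2·6 + 5 —bump→ 2·7 + 5 = 19 —(−1)→ 18
18 —HB7→ 2·7 + 4 —bump→ 2·8 + 4 = 20 —(−1)→ 19
19 —HB8→ 2·8 + 3 —bump→ 2·9 + 3 = 21 —(−1)→ 20
20 —HB9→ 2·9 + 2 —bump→ 2·10 + 2 = 22 —(−1)→ 21
21 —HB10→ 2·10 + 1 —bump→ 2·11 + 1 = 23 —(−1)→ 22
22 —HB11→ 2·11 —bump→ 2·12 = 24 —(−1)→ 23
23 —HB12→ 12 + 11 —bump→ 13 + 11 = 24 —(−1)→ 23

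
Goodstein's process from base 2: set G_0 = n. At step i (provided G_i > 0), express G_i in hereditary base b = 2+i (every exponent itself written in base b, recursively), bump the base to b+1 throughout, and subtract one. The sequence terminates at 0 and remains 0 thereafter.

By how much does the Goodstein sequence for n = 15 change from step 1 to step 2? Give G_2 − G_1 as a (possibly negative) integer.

1172

base 2: 15 = 2^(2 + 1) + 2^2 + 2 + 1; at 3: 3^(3 + 1) + 3^3 + 3 + 1 = 112; next = 111
base 3: 111 = 3^(3 + 1) + 3^3 + 3; at 4: 4^(4 + 1) + 4^4 + 4 = 1284; next = 1283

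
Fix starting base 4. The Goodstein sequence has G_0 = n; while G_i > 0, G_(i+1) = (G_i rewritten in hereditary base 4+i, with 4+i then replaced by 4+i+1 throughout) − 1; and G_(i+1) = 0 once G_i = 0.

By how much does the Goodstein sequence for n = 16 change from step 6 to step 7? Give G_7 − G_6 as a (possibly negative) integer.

2

step 0: 16 = 4^2; sub 5 for 4: 5^2; = 25; G_1 = 25−1 = 24
step 1: 24 = 4·5 + 4; sub 6 for 5: 4·6 + 4; = 28; G_2 = 28−1 = 27
step 2: 27 = 4·6 + 3; sub 7 for 6: 4·7 + 3; = 31; G_3 = 31−1 = 30
step 3: 30 = 4·7 + 2; sub 8 for 7: 4·8 + 2; = 34; G_4 = 34−1 = 33
step 4: 33 = 4·8 + 1; sub 9 for 8: 4·9 + 1; = 37; G_5 = 37−1 = 36
step 5: 36 = 4·9; sub 10 for 9: 4·10; = 40; G_6 = 40−1 = 39
step 6: 39 = 3·10 + 9; sub 11 for 10: 3·11 + 9; = 42; G_7 = 42−1 = 41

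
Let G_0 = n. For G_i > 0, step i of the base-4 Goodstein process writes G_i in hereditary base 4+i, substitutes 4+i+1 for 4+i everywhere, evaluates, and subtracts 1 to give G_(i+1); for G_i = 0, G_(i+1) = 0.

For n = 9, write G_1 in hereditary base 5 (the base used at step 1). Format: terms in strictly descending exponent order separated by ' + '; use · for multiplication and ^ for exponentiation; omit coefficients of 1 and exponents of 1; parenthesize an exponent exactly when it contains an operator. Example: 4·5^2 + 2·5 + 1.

2·5

G_0 = 9. HB_4(9) = 2·4 + 1. Bump = 11. G_1 = 10.
G_1 = 10. HB_5(10) = 2·5. Bump = 12. G_2 = 11.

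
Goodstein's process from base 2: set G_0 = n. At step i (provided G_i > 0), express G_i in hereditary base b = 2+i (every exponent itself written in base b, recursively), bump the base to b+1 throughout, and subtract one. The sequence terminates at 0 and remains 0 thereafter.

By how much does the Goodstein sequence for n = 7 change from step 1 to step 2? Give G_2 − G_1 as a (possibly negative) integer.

229

[0] 7 ≡ 2^2 + 2 + 1 (base 2). Lift 3: 31. −1: 30.
[1] 30 ≡ 3^3 + 3 (base 3). Lift 4: 260. −1: 259.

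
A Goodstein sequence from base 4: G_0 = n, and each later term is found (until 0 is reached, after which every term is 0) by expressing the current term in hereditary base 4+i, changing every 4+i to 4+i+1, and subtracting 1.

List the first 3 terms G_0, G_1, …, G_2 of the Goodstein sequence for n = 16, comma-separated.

16, 24, 27

step 0: 16 = 4^2; sub 5 for 4: 5^2; = 25; G_1 = 25−1 = 24
step 1: 24 = 4·5 + 4; sub 6 for 5: 4·6 + 4; = 28; G_2 = 28−1 = 27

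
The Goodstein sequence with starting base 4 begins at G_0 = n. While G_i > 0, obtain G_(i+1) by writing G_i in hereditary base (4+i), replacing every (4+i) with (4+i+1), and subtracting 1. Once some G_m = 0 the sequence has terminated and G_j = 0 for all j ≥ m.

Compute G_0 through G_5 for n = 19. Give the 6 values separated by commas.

base 4: 19 = 4^2 + 3; at 5: 5^2 + 3 = 28; next = 27
base 5: 27 = 5^2 + 2; at 6: 6^2 + 2 = 38; next = 37
base 6: 37 = 6^2 + 1; at 7: 7^2 + 1 = 50; next = 49
base 7: 49 = 7^2; at 8: 8^2 = 64; next = 63
base 8: 63 = 7·8 + 7; at 9: 7·9 + 7 = 70; next = 69

19, 27, 37, 49, 63, 69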